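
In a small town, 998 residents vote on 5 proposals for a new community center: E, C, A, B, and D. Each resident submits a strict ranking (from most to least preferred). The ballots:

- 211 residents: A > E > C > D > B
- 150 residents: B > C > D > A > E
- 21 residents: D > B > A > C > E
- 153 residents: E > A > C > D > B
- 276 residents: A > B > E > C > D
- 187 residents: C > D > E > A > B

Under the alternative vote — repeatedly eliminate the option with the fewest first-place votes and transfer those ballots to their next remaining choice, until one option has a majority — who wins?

A

Round 1: E 153, C 187, A 487, B 150, D 21. Eliminate D.
Round 2: E 153, C 187, A 487, B 171. Eliminate E.
Round 3: C 187, A 640, B 171. A has a majority.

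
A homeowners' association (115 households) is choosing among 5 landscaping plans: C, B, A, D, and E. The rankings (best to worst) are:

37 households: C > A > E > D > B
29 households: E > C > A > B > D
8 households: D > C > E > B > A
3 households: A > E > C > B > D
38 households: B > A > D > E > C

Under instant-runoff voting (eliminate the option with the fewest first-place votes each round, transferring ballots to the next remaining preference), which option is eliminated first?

A

Round 1: C 37, B 38, A 3, D 8, E 29. Eliminate A.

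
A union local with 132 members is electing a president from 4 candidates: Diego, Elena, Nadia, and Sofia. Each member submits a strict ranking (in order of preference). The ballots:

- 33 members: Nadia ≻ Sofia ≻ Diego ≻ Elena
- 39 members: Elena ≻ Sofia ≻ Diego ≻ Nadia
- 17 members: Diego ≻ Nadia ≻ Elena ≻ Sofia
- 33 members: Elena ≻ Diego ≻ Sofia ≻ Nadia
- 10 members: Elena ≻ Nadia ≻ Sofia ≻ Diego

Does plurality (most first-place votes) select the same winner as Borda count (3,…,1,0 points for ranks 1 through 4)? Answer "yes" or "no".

yes

Plurality — first-place votes: Diego 17, Elena 82, Nadia 33, Sofia 0. Winner: Elena.
Borda — scores: Diego 189, Elena 263, Nadia 153, Sofia 187. Winner: Elena.
The two methods agree.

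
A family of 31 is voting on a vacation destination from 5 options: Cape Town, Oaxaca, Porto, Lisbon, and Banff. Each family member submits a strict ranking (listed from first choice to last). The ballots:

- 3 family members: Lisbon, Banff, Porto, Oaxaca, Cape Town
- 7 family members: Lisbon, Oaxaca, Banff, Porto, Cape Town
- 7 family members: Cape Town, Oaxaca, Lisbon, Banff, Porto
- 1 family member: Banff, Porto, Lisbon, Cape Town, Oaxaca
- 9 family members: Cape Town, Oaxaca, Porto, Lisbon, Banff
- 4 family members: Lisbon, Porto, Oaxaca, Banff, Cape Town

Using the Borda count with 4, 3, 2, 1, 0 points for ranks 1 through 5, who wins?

Cape Town: 3·0 + 7·0 + 7·4 + 1·1 + 9·4 + 4·0 = 65
Oaxaca: 3·1 + 7·3 + 7·3 + 1·0 + 9·3 + 4·2 = 80
Porto: 3·2 + 7·1 + 7·0 + 1·3 + 9·2 + 4·3 = 46
Lisbon: 3·4 + 7·4 + 7·2 + 1·2 + 9·1 + 4·4 = 81
Banff: 3·3 + 7·2 + 7·1 + 1·4 + 9·0 + 4·1 = 38
Lisbon has the highest Borda score (81).

Lisbon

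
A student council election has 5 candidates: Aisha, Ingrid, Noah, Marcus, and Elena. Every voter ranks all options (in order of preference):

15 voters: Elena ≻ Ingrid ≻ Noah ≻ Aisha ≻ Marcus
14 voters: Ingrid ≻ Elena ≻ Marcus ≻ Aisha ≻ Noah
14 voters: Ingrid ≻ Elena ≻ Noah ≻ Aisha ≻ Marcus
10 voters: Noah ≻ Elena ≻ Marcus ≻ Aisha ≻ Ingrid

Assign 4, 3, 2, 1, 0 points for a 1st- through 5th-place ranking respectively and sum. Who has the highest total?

Aisha: 15·1 + 14·1 + 14·1 + 10·1 = 53
Ingrid: 15·3 + 14·4 + 14·4 + 10·0 = 157
Noah: 15·2 + 14·0 + 14·2 + 10·4 = 98
Marcus: 15·0 + 14·2 + 14·0 + 10·2 = 48
Elena: 15·4 + 14·3 + 14·3 + 10·3 = 174
Elena has the highest Borda score (174).

Elena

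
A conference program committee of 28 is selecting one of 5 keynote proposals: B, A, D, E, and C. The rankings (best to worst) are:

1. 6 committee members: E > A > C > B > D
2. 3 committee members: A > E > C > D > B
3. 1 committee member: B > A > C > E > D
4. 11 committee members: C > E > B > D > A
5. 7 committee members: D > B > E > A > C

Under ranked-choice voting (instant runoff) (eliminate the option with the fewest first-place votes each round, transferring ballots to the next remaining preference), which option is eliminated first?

B

Round 1: B 1, A 3, D 7, E 6, C 11. Eliminate B.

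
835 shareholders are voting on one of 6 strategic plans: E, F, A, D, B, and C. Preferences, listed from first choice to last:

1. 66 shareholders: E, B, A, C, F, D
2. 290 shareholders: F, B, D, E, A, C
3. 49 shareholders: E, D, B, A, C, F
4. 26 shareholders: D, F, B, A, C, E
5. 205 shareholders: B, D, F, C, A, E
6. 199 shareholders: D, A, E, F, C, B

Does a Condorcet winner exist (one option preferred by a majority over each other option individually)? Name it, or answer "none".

Checking pairwise contests:
F beats E 521–314.
D beats F 479–356.
F beats A 521–314.
B beats D 561–274.
F beats B 515–320.
E beats C 604–231.
Every option loses at least one head-to-head, so there is no Condorcet winner.

none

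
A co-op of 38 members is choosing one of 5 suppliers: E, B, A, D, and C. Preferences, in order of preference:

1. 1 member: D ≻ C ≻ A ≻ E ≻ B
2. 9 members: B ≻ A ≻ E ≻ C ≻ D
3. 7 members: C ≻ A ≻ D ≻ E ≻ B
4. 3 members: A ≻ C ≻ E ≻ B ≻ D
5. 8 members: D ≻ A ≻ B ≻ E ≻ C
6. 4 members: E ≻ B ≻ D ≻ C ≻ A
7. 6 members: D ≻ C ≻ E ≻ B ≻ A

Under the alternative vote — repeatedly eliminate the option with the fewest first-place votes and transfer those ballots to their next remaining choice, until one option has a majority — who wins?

D

Round 1: E 4, B 9, A 3, D 15, C 7. Eliminate A.
Round 2: E 4, B 9, D 15, C 10. Eliminate E.
Round 3: B 13, D 15, C 10. Eliminate C.
Round 4: B 16, D 22. D has a majority.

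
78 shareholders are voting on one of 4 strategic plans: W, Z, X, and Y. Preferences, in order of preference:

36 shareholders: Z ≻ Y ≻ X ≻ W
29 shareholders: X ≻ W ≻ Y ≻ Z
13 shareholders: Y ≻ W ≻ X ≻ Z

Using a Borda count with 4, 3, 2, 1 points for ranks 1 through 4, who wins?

Y

W: 36·1 + 29·3 + 13·3 = 162
Z: 36·4 + 29·1 + 13·1 = 186
X: 36·2 + 29·4 + 13·2 = 214
Y: 36·3 + 29·2 + 13·4 = 218
Y has the highest Borda score (218).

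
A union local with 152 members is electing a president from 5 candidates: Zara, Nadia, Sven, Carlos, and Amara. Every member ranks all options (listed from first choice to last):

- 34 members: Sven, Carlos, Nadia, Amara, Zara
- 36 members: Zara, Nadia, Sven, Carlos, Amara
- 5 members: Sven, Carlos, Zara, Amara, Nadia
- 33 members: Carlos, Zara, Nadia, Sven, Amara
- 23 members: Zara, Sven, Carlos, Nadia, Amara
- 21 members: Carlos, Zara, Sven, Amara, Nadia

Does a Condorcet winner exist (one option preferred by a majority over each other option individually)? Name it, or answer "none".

Checking pairwise contests:
Carlos beats Zara 93–59.
Zara beats Nadia 118–34.
Zara beats Sven 113–39.
Sven beats Carlos 98–54.
Zara beats Amara 118–34.
Every option loses at least one head-to-head, so there is no Condorcet winner.

none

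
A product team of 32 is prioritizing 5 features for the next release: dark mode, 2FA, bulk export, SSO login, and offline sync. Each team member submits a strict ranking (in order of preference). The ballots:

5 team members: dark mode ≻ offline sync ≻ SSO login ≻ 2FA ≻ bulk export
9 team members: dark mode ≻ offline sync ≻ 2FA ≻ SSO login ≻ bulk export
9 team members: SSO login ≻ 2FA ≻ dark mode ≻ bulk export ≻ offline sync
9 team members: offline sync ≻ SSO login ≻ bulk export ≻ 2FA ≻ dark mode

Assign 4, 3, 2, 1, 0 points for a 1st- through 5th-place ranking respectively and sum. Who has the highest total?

SSO login

dark mode: 5·4 + 9·4 + 9·2 + 9·0 = 74
2FA: 5·1 + 9·2 + 9·3 + 9·1 = 59
bulk export: 5·0 + 9·0 + 9·1 + 9·2 = 27
SSO login: 5·2 + 9·1 + 9·4 + 9·3 = 82
offline sync: 5·3 + 9·3 + 9·0 + 9·4 = 78
SSO login has the highest Borda score (82).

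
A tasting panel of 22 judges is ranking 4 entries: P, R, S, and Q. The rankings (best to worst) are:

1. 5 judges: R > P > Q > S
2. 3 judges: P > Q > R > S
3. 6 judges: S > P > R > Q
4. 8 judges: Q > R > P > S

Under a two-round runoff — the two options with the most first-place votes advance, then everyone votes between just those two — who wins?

Round 1 first-place votes: P 3, R 5, S 6, Q 8.
Q and S advance.
Runoff: Q is preferred to S by 16 voters; S by 6.
Q wins the runoff.

Q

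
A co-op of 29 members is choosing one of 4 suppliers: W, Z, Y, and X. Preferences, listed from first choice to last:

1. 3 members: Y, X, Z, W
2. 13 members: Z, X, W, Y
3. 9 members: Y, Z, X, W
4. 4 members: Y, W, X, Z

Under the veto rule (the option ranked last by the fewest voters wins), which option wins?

Last-place votes: W 12, Z 4, Y 13, X 0.
X is ranked last by the fewest voters, so X wins.

X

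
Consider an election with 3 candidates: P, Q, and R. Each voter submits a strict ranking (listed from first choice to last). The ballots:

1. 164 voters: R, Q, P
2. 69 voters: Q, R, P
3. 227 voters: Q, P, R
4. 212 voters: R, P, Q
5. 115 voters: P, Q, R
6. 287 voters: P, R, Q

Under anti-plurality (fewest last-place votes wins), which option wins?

P

Last-place votes: P 233, Q 499, R 342.
P is ranked last by the fewest voters, so P wins.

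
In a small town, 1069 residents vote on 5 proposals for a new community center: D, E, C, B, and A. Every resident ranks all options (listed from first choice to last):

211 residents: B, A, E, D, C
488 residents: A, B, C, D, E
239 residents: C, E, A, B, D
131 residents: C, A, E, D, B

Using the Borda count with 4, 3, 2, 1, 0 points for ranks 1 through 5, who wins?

D: 211·1 + 488·1 + 239·0 + 131·1 = 830
E: 211·2 + 488·0 + 239·3 + 131·2 = 1401
C: 211·0 + 488·2 + 239·4 + 131·4 = 2456
B: 211·4 + 488·3 + 239·1 + 131·0 = 2547
A: 211·3 + 488·4 + 239·2 + 131·3 = 3456
A has the highest Borda score (3456).

A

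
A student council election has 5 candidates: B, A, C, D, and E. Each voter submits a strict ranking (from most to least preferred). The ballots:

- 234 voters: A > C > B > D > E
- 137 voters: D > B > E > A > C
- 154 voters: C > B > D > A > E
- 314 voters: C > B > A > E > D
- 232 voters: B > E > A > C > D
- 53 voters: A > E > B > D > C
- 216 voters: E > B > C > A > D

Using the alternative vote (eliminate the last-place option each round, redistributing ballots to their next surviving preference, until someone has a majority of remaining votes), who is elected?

C

Round 1: B 232, A 287, C 468, D 137, E 216. Eliminate D.
Round 2: B 369, A 287, C 468, E 216. Eliminate E.
Round 3: B 585, A 287, C 468. Eliminate A.
Round 4: B 638, C 702. C has a majority.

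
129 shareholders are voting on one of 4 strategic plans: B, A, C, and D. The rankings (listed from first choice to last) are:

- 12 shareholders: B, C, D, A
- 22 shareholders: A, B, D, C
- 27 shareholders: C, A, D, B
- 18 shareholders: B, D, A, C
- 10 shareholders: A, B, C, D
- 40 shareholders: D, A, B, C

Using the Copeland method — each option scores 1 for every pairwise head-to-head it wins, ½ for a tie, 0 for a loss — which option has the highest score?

D

B: beats C; loses to A and D → score 1.
A: beats B and C; loses to D → score 2.
C: loses to B, A, and D → score 0.
D: beats B, A, and C → score 3.
D has the best pairwise record.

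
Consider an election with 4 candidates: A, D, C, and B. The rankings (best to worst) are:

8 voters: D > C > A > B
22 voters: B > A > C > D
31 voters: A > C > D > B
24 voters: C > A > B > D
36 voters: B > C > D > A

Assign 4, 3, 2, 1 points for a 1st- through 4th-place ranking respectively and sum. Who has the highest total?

C

A: 8·2 + 22·3 + 31·4 + 24·3 + 36·1 = 314
D: 8·4 + 22·1 + 31·2 + 24·1 + 36·2 = 212
C: 8·3 + 22·2 + 31·3 + 24·4 + 36·3 = 365
B: 8·1 + 22·4 + 31·1 + 24·2 + 36·4 = 319
C has the highest Borda score (365).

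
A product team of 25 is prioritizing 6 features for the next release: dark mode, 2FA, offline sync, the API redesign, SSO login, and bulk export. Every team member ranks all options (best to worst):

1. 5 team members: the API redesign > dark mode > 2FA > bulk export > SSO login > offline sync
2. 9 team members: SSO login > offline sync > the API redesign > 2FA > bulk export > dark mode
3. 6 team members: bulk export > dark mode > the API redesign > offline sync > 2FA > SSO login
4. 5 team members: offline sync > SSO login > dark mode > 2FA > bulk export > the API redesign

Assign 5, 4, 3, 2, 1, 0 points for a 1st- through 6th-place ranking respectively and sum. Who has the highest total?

dark mode: 5·4 + 9·0 + 6·4 + 5·3 = 59
2FA: 5·3 + 9·2 + 6·1 + 5·2 = 49
offline sync: 5·0 + 9·4 + 6·2 + 5·5 = 73
the API redesign: 5·5 + 9·3 + 6·3 + 5·0 = 70
SSO login: 5·1 + 9·5 + 6·0 + 5·4 = 70
bulk export: 5·2 + 9·1 + 6·5 + 5·1 = 54
offline sync has the highest Borda score (73).

offline sync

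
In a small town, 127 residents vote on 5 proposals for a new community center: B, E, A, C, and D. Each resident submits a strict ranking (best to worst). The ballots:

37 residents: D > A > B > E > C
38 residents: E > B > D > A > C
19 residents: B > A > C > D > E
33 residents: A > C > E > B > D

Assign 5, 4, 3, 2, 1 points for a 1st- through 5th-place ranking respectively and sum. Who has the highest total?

A

B: 37·3 + 38·4 + 19·5 + 33·2 = 424
E: 37·2 + 38·5 + 19·1 + 33·3 = 382
A: 37·4 + 38·2 + 19·4 + 33·5 = 465
C: 37·1 + 38·1 + 19·3 + 33·4 = 264
D: 37·5 + 38·3 + 19·2 + 33·1 = 370
A has the highest Borda score (465).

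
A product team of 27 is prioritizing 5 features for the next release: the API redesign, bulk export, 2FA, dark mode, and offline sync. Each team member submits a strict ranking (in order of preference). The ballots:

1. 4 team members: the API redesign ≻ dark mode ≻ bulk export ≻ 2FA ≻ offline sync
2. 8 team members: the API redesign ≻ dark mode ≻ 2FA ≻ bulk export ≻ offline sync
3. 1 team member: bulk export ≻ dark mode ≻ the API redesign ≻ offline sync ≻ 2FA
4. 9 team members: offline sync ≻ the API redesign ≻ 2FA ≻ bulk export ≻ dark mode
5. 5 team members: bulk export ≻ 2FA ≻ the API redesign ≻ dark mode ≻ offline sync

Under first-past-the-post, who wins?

First-place votes: the API redesign 12, bulk export 6, 2FA 0, dark mode 0, offline sync 9.
the API redesign has the most first-place votes.

the API redesign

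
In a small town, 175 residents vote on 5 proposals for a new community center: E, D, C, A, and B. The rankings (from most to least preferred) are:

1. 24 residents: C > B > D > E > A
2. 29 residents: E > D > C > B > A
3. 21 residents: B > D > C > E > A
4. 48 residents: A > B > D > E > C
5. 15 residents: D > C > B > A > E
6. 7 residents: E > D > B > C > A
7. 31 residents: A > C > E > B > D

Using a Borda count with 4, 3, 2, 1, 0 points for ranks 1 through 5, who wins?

E: 24·1 + 29·4 + 21·1 + 48·1 + 15·0 + 7·4 + 31·2 = 299
D: 24·2 + 29·3 + 21·3 + 48·2 + 15·4 + 7·3 + 31·0 = 375
C: 24·4 + 29·2 + 21·2 + 48·0 + 15·3 + 7·1 + 31·3 = 341
A: 24·0 + 29·0 + 21·0 + 48·4 + 15·1 + 7·0 + 31·4 = 331
B: 24·3 + 29·1 + 21·4 + 48·3 + 15·2 + 7·2 + 31·1 = 404
B has the highest Borda score (404).

B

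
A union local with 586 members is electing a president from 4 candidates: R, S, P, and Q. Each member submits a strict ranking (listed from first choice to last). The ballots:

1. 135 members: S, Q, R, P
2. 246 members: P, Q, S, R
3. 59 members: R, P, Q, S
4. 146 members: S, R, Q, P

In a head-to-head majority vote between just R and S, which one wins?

Voters preferring R to S: 59; preferring S to R: 527.
S wins the head-to-head.

S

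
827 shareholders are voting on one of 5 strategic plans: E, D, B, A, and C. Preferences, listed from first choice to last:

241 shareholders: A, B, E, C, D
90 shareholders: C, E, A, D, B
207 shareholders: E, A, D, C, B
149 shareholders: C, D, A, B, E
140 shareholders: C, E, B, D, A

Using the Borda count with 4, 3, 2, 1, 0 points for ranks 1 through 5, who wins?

A

E: 241·2 + 90·3 + 207·4 + 149·0 + 140·3 = 2000
D: 241·0 + 90·1 + 207·2 + 149·3 + 140·1 = 1091
B: 241·3 + 90·0 + 207·0 + 149·1 + 140·2 = 1152
A: 241·4 + 90·2 + 207·3 + 149·2 + 140·0 = 2063
C: 241·1 + 90·4 + 207·1 + 149·4 + 140·4 = 1964
A has the highest Borda score (2063).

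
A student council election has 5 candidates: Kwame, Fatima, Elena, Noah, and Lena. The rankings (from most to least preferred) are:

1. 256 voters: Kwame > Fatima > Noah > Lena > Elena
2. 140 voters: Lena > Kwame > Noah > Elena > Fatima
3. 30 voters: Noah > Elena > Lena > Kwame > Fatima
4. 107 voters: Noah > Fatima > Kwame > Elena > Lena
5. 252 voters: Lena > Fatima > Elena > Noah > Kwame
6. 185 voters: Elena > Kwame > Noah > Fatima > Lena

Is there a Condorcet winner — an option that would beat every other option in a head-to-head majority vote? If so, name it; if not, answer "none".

Kwame vs Fatima: 611–359 for Kwame.
Kwame vs Elena: 503–467 for Kwame.
Kwame vs Noah: 581–389 for Kwame.
Kwame vs Lena: 548–422 for Kwame.
Kwame beats every other option head-to-head.

Kwame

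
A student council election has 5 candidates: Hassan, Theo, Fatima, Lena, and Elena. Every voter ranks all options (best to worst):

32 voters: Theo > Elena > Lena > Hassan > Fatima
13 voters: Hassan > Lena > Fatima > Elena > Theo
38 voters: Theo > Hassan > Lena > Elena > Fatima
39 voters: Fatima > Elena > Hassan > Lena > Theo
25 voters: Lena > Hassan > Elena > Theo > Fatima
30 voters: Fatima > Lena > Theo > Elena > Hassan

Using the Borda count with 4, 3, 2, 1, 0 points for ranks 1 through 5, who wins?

Lena

Hassan: 32·1 + 13·4 + 38·3 + 39·2 + 25·3 + 30·0 = 351
Theo: 32·4 + 13·0 + 38·4 + 39·0 + 25·1 + 30·2 = 365
Fatima: 32·0 + 13·2 + 38·0 + 39·4 + 25·0 + 30·4 = 302
Lena: 32·2 + 13·3 + 38·2 + 39·1 + 25·4 + 30·3 = 408
Elena: 32·3 + 13·1 + 38·1 + 39·3 + 25·2 + 30·1 = 344
Lena has the highest Borda score (408).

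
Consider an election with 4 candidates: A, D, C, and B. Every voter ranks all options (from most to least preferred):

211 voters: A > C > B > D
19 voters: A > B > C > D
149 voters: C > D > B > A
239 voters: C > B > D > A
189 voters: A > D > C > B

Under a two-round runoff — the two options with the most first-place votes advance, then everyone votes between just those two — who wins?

Round 1 first-place votes: A 419, D 0, C 388, B 0.
A and C advance.
Runoff: A is preferred to C by 419 voters; C by 388.
A wins the runoff.

A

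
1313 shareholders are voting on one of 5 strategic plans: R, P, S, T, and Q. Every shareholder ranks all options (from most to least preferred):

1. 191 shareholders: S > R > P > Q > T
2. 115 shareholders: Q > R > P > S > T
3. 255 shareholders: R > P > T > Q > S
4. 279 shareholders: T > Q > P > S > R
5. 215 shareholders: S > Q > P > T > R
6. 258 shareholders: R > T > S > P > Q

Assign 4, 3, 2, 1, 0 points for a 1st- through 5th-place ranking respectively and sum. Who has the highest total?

R: 191·3 + 115·3 + 255·4 + 279·0 + 215·0 + 258·4 = 2970
P: 191·2 + 115·2 + 255·3 + 279·2 + 215·2 + 258·1 = 2623
S: 191·4 + 115·1 + 255·0 + 279·1 + 215·4 + 258·2 = 2534
T: 191·0 + 115·0 + 255·2 + 279·4 + 215·1 + 258·3 = 2615
Q: 191·1 + 115·4 + 255·1 + 279·3 + 215·3 + 258·0 = 2388
R has the highest Borda score (2970).

R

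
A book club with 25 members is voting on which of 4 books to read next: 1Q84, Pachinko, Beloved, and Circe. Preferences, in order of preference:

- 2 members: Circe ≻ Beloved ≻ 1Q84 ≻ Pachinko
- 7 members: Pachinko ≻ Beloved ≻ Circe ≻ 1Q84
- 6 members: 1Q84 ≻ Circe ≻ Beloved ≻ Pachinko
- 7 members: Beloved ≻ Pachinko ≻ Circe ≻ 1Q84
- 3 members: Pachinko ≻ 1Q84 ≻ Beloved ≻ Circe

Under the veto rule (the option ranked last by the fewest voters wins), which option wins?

Beloved

Last-place votes: 1Q84 14, Pachinko 8, Beloved 0, Circe 3.
Beloved is ranked last by the fewest voters, so Beloved wins.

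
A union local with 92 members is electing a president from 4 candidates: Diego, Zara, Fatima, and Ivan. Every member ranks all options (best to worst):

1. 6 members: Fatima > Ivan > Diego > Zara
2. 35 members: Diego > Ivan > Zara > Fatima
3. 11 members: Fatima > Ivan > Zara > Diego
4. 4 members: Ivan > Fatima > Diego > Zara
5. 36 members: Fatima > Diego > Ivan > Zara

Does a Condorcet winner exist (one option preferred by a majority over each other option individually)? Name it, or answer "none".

Fatima vs Diego: 57–35 for Fatima.
Fatima vs Zara: 57–35 for Fatima.
Fatima vs Ivan: 53–39 for Fatima.
Fatima beats every other option head-to-head.

Fatima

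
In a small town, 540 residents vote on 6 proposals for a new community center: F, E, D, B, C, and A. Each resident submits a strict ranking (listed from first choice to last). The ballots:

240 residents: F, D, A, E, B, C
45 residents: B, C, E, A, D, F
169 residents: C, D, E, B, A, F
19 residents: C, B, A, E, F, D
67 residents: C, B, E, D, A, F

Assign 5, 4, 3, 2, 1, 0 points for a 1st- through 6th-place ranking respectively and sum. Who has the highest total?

F: 240·5 + 45·0 + 169·0 + 19·1 + 67·0 = 1219
E: 240·2 + 45·3 + 169·3 + 19·2 + 67·3 = 1361
D: 240·4 + 45·1 + 169·4 + 19·0 + 67·2 = 1815
B: 240·1 + 45·5 + 169·2 + 19·4 + 67·4 = 1147
C: 240·0 + 45·4 + 169·5 + 19·5 + 67·5 = 1455
A: 240·3 + 45·2 + 169·1 + 19·3 + 67·1 = 1103
D has the highest Borda score (1815).

D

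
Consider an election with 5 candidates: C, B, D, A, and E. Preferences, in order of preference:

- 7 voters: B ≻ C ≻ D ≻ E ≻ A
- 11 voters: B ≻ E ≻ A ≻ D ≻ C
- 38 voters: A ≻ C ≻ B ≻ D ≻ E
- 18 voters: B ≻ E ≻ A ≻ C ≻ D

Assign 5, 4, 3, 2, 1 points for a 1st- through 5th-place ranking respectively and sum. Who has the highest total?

C: 7·4 + 11·1 + 38·4 + 18·2 = 227
B: 7·5 + 11·5 + 38·3 + 18·5 = 294
D: 7·3 + 11·2 + 38·2 + 18·1 = 137
A: 7·1 + 11·3 + 38·5 + 18·3 = 284
E: 7·2 + 11·4 + 38·1 + 18·4 = 168
B has the highest Borda score (294).

B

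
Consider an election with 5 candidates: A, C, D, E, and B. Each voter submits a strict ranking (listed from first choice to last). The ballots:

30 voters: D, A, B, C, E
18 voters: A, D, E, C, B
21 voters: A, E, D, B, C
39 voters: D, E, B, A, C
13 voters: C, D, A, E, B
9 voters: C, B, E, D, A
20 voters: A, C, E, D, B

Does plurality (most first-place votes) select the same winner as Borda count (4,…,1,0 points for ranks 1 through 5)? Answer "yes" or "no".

yes

Plurality — first-place votes: A 59, C 22, D 69, E 0, B 0. Winner: D.
Borda — scores: A 391, C 196, D 440, E 287, B 186. Winner: D.
The two methods agree.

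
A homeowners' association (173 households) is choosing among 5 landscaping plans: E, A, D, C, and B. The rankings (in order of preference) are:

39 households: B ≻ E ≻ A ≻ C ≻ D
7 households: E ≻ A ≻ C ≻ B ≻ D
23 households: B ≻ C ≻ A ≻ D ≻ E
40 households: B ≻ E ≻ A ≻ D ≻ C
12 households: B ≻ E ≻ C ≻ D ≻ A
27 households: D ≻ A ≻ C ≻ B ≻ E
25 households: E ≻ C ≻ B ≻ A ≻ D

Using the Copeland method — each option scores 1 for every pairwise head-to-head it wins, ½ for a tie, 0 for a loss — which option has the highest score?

B

E: beats A, D, and C; loses to B → score 3.
A: beats D and C; loses to E and B → score 2.
D: loses to E, A, C, and B → score 0.
C: beats D; loses to E, A, and B → score 1.
B: beats E, A, D, and C → score 4.
B has the best pairwise record.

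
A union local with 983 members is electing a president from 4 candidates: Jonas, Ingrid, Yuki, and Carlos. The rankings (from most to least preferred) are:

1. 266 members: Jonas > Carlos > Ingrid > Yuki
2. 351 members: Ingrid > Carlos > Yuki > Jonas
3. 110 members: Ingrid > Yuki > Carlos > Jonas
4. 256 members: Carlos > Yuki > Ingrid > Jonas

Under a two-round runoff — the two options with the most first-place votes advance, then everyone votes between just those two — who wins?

Round 1 first-place votes: Jonas 266, Ingrid 461, Yuki 0, Carlos 256.
Ingrid and Jonas advance.
Runoff: Ingrid is preferred to Jonas by 717 voters; Jonas by 266.
Ingrid wins the runoff.

Ingrid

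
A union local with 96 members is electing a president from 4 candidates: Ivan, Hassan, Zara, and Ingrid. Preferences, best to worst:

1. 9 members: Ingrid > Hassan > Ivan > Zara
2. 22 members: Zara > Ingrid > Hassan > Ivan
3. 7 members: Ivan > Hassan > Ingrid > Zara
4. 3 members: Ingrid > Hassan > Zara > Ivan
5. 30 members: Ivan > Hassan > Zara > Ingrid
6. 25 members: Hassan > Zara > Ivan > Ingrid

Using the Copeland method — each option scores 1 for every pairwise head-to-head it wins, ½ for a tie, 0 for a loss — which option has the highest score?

Ivan: beats Ingrid; loses to Hassan and Zara → score 1.
Hassan: beats Ivan, Zara, and Ingrid → score 3.
Zara: beats Ivan and Ingrid; loses to Hassan → score 2.
Ingrid: loses to Ivan, Hassan, and Zara → score 0.
Hassan has the best pairwise record.

Hassan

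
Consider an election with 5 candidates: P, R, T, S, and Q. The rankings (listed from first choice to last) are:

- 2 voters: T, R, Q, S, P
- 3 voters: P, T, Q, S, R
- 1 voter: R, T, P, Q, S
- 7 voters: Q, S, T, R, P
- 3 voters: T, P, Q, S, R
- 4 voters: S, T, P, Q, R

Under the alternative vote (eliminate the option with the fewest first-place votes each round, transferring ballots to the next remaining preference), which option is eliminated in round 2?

P

Round 1: P 3, R 1, T 5, S 4, Q 7. Eliminate R.
Round 2: P 3, T 6, S 4, Q 7. Eliminate P.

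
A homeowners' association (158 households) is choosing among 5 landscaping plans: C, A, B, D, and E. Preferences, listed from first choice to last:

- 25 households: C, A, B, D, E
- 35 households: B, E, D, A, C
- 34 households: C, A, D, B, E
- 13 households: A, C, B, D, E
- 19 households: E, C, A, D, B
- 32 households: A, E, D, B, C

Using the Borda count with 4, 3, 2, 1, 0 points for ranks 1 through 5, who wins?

C: 25·4 + 35·0 + 34·4 + 13·3 + 19·3 + 32·0 = 332
A: 25·3 + 35·1 + 34·3 + 13·4 + 19·2 + 32·4 = 430
B: 25·2 + 35·4 + 34·1 + 13·2 + 19·0 + 32·1 = 282
D: 25·1 + 35·2 + 34·2 + 13·1 + 19·1 + 32·2 = 259
E: 25·0 + 35·3 + 34·0 + 13·0 + 19·4 + 32·3 = 277
A has the highest Borda score (430).

A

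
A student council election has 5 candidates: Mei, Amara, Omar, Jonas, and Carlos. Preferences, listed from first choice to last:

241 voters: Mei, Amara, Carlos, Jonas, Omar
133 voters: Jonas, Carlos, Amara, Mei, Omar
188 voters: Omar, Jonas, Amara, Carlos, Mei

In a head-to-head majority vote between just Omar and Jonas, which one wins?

Voters preferring Omar to Jonas: 188; preferring Jonas to Omar: 374.
Jonas wins the head-to-head.

Jonas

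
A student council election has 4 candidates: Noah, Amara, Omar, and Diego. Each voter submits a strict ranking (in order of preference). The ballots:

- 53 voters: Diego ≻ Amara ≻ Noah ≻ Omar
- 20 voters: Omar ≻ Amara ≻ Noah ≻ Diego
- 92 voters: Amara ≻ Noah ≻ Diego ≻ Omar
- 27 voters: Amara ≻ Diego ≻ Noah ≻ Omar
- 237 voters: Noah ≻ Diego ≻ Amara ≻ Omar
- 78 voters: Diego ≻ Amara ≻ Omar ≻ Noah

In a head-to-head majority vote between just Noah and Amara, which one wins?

Amara

Voters preferring Noah to Amara: 237; preferring Amara to Noah: 270.
Amara wins the head-to-head.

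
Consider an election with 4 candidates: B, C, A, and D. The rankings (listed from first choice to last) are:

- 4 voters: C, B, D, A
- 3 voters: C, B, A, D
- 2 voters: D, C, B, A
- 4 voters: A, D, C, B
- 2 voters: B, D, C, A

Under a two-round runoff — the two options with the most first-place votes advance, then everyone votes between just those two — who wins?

Round 1 first-place votes: B 2, C 7, A 4, D 2.
C and A advance.
Runoff: C is preferred to A by 11 voters; A by 4.
C wins the runoff.

C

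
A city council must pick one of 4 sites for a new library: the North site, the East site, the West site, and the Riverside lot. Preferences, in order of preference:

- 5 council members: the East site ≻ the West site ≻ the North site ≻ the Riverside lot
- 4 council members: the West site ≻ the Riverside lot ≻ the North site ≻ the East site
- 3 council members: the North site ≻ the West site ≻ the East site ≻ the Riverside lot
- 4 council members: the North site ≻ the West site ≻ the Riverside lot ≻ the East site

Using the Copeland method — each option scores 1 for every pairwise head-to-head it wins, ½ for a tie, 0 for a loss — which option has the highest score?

the North site: beats the East site and the Riverside lot; loses to the West site → score 2.
the East site: ties the Riverside lot; loses to the North site and the West site → score 0.5.
the West site: beats the North site, the East site, and the Riverside lot → score 3.
the Riverside lot: ties the East site; loses to the North site and the West site → score 0.5.
the West site has the best pairwise record.

the West site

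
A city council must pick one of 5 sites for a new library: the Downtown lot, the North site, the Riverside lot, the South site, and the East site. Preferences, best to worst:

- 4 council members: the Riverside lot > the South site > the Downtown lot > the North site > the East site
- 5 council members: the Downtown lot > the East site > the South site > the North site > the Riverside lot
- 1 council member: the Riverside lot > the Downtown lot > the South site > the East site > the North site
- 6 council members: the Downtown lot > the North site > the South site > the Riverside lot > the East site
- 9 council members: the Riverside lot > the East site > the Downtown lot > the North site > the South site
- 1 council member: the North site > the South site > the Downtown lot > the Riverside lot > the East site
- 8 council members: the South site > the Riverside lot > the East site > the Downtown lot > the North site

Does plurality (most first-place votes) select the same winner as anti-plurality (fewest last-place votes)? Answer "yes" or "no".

Plurality — first-place votes: the Downtown lot 11, the North site 1, the Riverside lot 14, the South site 8, the East site 0. Winner: the Riverside lot.
Anti-plurality — last-place votes: the Downtown lot 0, the North site 9, the Riverside lot 5, the South site 9, the East site 11. Winner: the Downtown lot.
The two methods disagree.

no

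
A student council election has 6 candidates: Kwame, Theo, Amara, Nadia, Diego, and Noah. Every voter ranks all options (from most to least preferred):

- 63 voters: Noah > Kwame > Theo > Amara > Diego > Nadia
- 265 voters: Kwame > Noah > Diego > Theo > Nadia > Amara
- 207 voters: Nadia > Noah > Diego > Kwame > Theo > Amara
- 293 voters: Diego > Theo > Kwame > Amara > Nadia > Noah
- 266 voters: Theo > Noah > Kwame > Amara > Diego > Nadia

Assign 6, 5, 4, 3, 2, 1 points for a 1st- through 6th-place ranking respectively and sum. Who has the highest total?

Kwame: 63·5 + 265·6 + 207·3 + 293·4 + 266·4 = 4762
Theo: 63·4 + 265·3 + 207·2 + 293·5 + 266·6 = 4522
Amara: 63·3 + 265·1 + 207·1 + 293·3 + 266·3 = 2338
Nadia: 63·1 + 265·2 + 207·6 + 293·2 + 266·1 = 2687
Diego: 63·2 + 265·4 + 207·4 + 293·6 + 266·2 = 4304
Noah: 63·6 + 265·5 + 207·5 + 293·1 + 266·5 = 4361
Kwame has the highest Borda score (4762).

Kwame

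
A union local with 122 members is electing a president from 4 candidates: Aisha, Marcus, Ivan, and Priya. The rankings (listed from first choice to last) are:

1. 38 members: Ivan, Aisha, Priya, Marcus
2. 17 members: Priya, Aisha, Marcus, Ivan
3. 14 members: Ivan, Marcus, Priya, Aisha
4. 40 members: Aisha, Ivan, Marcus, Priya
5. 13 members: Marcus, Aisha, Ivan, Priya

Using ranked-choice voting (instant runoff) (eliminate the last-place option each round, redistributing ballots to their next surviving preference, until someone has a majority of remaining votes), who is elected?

Aisha

Round 1: Aisha 40, Marcus 13, Ivan 52, Priya 17. Eliminate Marcus.
Round 2: Aisha 53, Ivan 52, Priya 17. Eliminate Priya.
Round 3: Aisha 70, Ivan 52. Aisha has a majority.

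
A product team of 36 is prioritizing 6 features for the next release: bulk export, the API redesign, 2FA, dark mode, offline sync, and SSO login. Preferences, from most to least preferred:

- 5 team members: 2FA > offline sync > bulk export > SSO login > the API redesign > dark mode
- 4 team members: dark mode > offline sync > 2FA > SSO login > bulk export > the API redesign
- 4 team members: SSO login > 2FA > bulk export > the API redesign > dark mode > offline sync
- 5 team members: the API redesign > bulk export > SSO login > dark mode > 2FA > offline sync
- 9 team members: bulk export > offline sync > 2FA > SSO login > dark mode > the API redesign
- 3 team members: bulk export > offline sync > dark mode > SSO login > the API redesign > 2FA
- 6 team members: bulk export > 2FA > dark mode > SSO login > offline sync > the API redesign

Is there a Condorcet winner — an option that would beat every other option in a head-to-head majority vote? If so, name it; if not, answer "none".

bulk export vs the API redesign: 31–5 for bulk export.
bulk export vs 2FA: 23–13 for bulk export.
bulk export vs dark mode: 32–4 for bulk export.
bulk export vs offline sync: 27–9 for bulk export.
bulk export vs SSO login: 28–8 for bulk export.
bulk export beats every other option head-to-head.

bulk export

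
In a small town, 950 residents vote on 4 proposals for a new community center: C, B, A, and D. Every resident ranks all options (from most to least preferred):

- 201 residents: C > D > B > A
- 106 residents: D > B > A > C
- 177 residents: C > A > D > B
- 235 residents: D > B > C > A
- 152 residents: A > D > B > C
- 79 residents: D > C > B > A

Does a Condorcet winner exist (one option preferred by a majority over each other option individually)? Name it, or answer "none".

D

D vs C: 572–378 for D.
D vs B: 950–0 for D.
D vs A: 621–329 for D.
D beats every other option head-to-head.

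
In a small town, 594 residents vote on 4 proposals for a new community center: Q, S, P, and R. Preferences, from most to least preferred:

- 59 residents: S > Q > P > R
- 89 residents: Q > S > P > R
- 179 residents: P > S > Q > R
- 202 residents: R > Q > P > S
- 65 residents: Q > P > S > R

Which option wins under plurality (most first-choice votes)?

First-place votes: Q 154, S 59, P 179, R 202.
R has the most first-place votes.

R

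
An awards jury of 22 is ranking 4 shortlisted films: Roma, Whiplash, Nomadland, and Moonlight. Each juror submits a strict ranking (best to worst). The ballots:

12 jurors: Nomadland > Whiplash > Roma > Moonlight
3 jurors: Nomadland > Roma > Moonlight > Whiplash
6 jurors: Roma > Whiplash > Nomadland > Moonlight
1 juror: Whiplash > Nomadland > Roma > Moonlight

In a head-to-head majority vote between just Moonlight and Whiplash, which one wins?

Voters preferring Moonlight to Whiplash: 3; preferring Whiplash to Moonlight: 19.
Whiplash wins the head-to-head.

Whiplash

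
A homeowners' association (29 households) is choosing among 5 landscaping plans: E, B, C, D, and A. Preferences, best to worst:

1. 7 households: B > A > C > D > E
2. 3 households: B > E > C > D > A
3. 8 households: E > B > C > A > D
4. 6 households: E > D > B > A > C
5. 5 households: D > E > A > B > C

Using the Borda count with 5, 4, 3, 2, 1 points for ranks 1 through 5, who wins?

B

E: 7·1 + 3·4 + 8·5 + 6·5 + 5·4 = 109
B: 7·5 + 3·5 + 8·4 + 6·3 + 5·2 = 110
C: 7·3 + 3·3 + 8·3 + 6·1 + 5·1 = 65
D: 7·2 + 3·2 + 8·1 + 6·4 + 5·5 = 77
A: 7·4 + 3·1 + 8·2 + 6·2 + 5·3 = 74
B has the highest Borda score (110).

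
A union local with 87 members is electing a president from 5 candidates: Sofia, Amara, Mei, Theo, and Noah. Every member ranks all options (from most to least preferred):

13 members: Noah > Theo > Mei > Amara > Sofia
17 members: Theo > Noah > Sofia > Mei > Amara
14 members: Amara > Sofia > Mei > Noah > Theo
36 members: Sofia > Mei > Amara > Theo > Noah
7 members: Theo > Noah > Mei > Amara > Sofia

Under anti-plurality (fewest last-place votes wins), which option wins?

Last-place votes: Sofia 20, Amara 17, Mei 0, Theo 14, Noah 36.
Mei is ranked last by the fewest voters, so Mei wins.

Mei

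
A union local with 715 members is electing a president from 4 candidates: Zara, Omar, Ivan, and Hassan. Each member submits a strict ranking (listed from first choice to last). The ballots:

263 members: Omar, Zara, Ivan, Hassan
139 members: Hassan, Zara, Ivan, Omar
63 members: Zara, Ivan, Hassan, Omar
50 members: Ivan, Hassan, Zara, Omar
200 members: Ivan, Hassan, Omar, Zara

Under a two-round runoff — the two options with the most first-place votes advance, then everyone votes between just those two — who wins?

Ivan

Round 1 first-place votes: Zara 63, Omar 263, Ivan 250, Hassan 139.
Omar and Ivan advance.
Runoff: Omar is preferred to Ivan by 263 voters; Ivan by 452.
Ivan wins the runoff.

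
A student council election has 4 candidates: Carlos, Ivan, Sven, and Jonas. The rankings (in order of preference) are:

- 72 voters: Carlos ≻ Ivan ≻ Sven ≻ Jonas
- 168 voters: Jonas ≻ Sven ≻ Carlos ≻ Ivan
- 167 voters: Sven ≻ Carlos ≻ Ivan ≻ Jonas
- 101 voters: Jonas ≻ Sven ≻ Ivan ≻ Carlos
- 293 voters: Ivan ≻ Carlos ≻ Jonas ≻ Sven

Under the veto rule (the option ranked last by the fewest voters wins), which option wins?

Carlos

Last-place votes: Carlos 101, Ivan 168, Sven 293, Jonas 239.
Carlos is ranked last by the fewest voters, so Carlos wins.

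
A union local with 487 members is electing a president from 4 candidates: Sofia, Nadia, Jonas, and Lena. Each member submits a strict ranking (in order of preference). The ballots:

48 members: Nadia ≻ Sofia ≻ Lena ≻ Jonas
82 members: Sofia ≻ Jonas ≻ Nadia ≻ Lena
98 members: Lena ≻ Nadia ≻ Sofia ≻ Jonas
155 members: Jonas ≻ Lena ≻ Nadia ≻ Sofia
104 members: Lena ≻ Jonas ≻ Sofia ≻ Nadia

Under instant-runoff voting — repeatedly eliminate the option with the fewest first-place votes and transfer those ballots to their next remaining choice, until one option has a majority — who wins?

Lena

Round 1: Sofia 82, Nadia 48, Jonas 155, Lena 202. Eliminate Nadia.
Round 2: Sofia 130, Jonas 155, Lena 202. Eliminate Sofia.
Round 3: Jonas 237, Lena 250. Lena has a majority.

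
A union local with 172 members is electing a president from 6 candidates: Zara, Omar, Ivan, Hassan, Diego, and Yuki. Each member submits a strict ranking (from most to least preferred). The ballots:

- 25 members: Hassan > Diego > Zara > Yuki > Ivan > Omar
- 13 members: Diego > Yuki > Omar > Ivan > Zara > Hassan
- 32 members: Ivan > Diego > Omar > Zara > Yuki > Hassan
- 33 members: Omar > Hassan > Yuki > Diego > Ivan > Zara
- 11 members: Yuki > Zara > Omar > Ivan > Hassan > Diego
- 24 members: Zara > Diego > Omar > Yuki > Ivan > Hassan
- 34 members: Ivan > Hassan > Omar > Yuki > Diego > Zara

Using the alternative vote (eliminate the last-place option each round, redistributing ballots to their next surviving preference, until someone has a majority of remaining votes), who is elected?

Round 1: Zara 24, Omar 33, Ivan 66, Hassan 25, Diego 13, Yuki 11. Eliminate Yuki.
Round 2: Zara 35, Omar 33, Ivan 66, Hassan 25, Diego 13. Eliminate Diego.
Round 3: Zara 35, Omar 46, Ivan 66, Hassan 25. Eliminate Hassan.
Round 4: Zara 60, Omar 46, Ivan 66. Eliminate Omar.
Round 5: Zara 60, Ivan 112. Ivan has a majority.

Ivan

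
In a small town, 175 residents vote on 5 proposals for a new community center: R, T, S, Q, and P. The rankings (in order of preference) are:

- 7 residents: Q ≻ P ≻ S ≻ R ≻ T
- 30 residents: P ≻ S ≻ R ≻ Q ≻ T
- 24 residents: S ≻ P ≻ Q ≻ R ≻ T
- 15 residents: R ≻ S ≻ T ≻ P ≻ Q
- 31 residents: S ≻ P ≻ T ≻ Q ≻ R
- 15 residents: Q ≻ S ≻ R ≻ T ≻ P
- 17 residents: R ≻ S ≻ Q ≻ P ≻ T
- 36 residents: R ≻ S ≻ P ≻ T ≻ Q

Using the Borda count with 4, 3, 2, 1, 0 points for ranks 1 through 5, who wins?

S

R: 7·1 + 30·2 + 24·1 + 15·4 + 31·0 + 15·2 + 17·4 + 36·4 = 393
T: 7·0 + 30·0 + 24·0 + 15·2 + 31·2 + 15·1 + 17·0 + 36·1 = 143
S: 7·2 + 30·3 + 24·4 + 15·3 + 31·4 + 15·3 + 17·3 + 36·3 = 573
Q: 7·4 + 30·1 + 24·2 + 15·0 + 31·1 + 15·4 + 17·2 + 36·0 = 231
P: 7·3 + 30·4 + 24·3 + 15·1 + 31·3 + 15·0 + 17·1 + 36·2 = 410
S has the highest Borda score (573).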